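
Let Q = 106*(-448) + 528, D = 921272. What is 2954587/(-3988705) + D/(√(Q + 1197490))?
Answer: -2954587/3988705 + 460636*√1150530/575265 ≈ 858.15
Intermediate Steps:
Q = -46960 (Q = -47488 + 528 = -46960)
2954587/(-3988705) + D/(√(Q + 1197490)) = 2954587/(-3988705) + 921272/(√(-46960 + 1197490)) = 2954587*(-1/3988705) + 921272/(√1150530) = -2954587/3988705 + 921272*(√1150530/1150530) = -2954587/3988705 + 460636*√1150530/575265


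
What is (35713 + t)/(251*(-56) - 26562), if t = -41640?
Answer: 5927/40618 ≈ 0.14592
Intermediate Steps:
(35713 + t)/(251*(-56) - 26562) = (35713 - 41640)/(251*(-56) - 26562) = -5927/(-14056 - 26562) = -5927/(-40618) = -5927*(-1/40618) = 5927/40618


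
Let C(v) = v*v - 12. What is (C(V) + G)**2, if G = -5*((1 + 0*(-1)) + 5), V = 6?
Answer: 36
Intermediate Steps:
C(v) = -12 + v**2 (C(v) = v**2 - 12 = -12 + v**2)
G = -30 (G = -5*((1 + 0) + 5) = -5*(1 + 5) = -5*6 = -30)
(C(V) + G)**2 = ((-12 + 6**2) - 30)**2 = ((-12 + 36) - 30)**2 = (24 - 30)**2 = (-6)**2 = 36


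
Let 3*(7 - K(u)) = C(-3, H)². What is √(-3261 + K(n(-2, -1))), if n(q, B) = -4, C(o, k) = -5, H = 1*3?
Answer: I*√29361/3 ≈ 57.117*I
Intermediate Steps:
H = 3
K(u) = -4/3 (K(u) = 7 - ⅓*(-5)² = 7 - ⅓*25 = 7 - 25/3 = -4/3)
√(-3261 + K(n(-2, -1))) = √(-3261 - 4/3) = √(-9787/3) = I*√29361/3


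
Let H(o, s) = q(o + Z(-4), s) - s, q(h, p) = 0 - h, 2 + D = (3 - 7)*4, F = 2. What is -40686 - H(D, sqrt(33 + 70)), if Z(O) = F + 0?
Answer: -40702 + sqrt(103) ≈ -40692.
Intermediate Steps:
D = -18 (D = -2 + (3 - 7)*4 = -2 - 4*4 = -2 - 16 = -18)
Z(O) = 2 (Z(O) = 2 + 0 = 2)
q(h, p) = -h
H(o, s) = -2 - o - s (H(o, s) = -(o + 2) - s = -(2 + o) - s = (-2 - o) - s = -2 - o - s)
-40686 - H(D, sqrt(33 + 70)) = -40686 - (-2 - 1*(-18) - sqrt(33 + 70)) = -40686 - (-2 + 18 - sqrt(103)) = -40686 - (16 - sqrt(103)) = -40686 + (-16 + sqrt(103)) = -40702 + sqrt(103)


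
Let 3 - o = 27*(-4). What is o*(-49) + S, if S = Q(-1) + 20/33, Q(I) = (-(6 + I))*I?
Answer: -179302/33 ≈ -5433.4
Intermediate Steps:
o = 111 (o = 3 - 27*(-4) = 3 - 1*(-108) = 3 + 108 = 111)
Q(I) = I*(-6 - I) (Q(I) = (-6 - I)*I = I*(-6 - I))
S = 185/33 (S = -1*(-1)*(6 - 1) + 20/33 = -1*(-1)*5 + 20*(1/33) = 5 + 20/33 = 185/33 ≈ 5.6061)
o*(-49) + S = 111*(-49) + 185/33 = -5439 + 185/33 = -179302/33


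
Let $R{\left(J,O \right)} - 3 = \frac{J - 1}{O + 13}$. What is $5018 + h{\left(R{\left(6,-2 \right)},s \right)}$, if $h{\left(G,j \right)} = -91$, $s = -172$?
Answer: $4927$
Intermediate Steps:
$R{\left(J,O \right)} = 3 + \frac{-1 + J}{13 + O}$ ($R{\left(J,O \right)} = 3 + \frac{J - 1}{O + 13} = 3 + \frac{-1 + J}{13 + O}$)
$5018 + h{\left(R{\left(6,-2 \right)},s \right)} = 5018 - 91 = 4927$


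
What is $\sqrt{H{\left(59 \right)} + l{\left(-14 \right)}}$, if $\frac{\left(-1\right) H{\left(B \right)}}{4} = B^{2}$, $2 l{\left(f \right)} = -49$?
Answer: $\frac{i \sqrt{55794}}{2} \approx 118.1 i$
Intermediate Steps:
$l{\left(f \right)} = - \frac{49}{2}$ ($l{\left(f \right)} = \frac{1}{2} \left(-49\right) = - \frac{49}{2}$)
$H{\left(B \right)} = - 4 B^{2}$
$\sqrt{H{\left(59 \right)} + l{\left(-14 \right)}} = \sqrt{- 4 \cdot 59^{2} - \frac{49}{2}} = \sqrt{\left(-4\right) 3481 - \frac{49}{2}} = \sqrt{-13924 - \frac{49}{2}} = \sqrt{- \frac{27897}{2}} = \frac{i \sqrt{55794}}{2}$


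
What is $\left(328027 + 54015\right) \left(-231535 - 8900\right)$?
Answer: $-91856268270$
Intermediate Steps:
$\left(328027 + 54015\right) \left(-231535 - 8900\right) = 382042 \left(-231535 + \left(-232753 + 223853\right)\right) = 382042 \left(-231535 - 8900\right) = 382042 \left(-240435\right) = -91856268270$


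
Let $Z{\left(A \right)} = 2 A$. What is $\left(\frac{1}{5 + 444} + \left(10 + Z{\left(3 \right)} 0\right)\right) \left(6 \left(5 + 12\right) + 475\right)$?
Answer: $\frac{2591307}{449} \approx 5771.3$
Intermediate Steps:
$\left(\frac{1}{5 + 444} + \left(10 + Z{\left(3 \right)} 0\right)\right) \left(6 \left(5 + 12\right) + 475\right) = \left(\frac{1}{5 + 444} + \left(10 + 2 \cdot 3 \cdot 0\right)\right) \left(6 \left(5 + 12\right) + 475\right) = \left(\frac{1}{449} + \left(10 + 6 \cdot 0\right)\right) \left(6 \cdot 17 + 475\right) = \left(\frac{1}{449} + \left(10 + 0\right)\right) \left(102 + 475\right) = \left(\frac{1}{449} + 10\right) 577 = \frac{4491}{449} \cdot 577 = \frac{2591307}{449}$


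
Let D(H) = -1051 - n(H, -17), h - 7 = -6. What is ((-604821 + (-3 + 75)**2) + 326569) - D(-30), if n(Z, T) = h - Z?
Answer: -271986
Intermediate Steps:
h = 1 (h = 7 - 6 = 1)
n(Z, T) = 1 - Z
D(H) = -1052 + H (D(H) = -1051 - (1 - H) = -1051 + (-1 + H) = -1052 + H)
((-604821 + (-3 + 75)**2) + 326569) - D(-30) = ((-604821 + (-3 + 75)**2) + 326569) - (-1052 - 30) = ((-604821 + 72**2) + 326569) - 1*(-1082) = ((-604821 + 5184) + 326569) + 1082 = (-599637 + 326569) + 1082 = -273068 + 1082 = -271986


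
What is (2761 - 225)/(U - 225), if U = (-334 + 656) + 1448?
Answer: 2536/1545 ≈ 1.6414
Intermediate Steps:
U = 1770 (U = 322 + 1448 = 1770)
(2761 - 225)/(U - 225) = (2761 - 225)/(1770 - 225) = 2536/1545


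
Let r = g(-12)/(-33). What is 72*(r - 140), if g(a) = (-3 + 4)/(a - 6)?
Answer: -332636/33 ≈ -10080.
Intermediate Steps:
g(a) = 1/(-6 + a)
r = 1/594 (r = 1/(-6 - 12*(-33)) = -1/33/(-18) = -1/18*(-1/33) = 1/594 ≈ 0.0016835)
72*(r - 140) = 72*(1/594 - 140) = 72*(-83159/594) = -332636/33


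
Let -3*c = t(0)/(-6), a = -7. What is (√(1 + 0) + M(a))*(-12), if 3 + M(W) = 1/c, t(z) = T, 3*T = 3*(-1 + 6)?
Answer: -96/5 ≈ -19.200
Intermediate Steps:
T = 5 (T = (3*(-1 + 6))/3 = (3*5)/3 = (⅓)*15 = 5)
t(z) = 5
c = 5/18 (c = -5/(3*(-6)) = -5*(-1)/(3*6) = -⅓*(-⅚) = 5/18 ≈ 0.27778)
M(W) = ⅗ (M(W) = -3 + 1/(5/18) = -3 + 18/5 = ⅗)
(√(1 + 0) + M(a))*(-12) = (√(1 + 0) + ⅗)*(-12) = (√1 + ⅗)*(-12) = (1 + ⅗)*(-12) = (8/5)*(-12) = -96/5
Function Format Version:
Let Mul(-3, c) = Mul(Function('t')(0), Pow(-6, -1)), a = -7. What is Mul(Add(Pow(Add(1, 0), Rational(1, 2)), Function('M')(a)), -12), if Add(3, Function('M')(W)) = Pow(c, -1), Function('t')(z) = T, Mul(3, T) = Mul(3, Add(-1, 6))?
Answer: Rational(-96, 5) ≈ -19.200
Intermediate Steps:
T = 5 (T = Mul(Rational(1, 3), Mul(3, Add(-1, 6))) = Mul(Rational(1, 3), Mul(3, 5)) = Mul(Rational(1, 3), 15) = 5)
Function('t')(z) = 5
c = Rational(5, 18) (c = Mul(Rational(-1, 3), Mul(5, Pow(-6, -1))) = Mul(Rational(-1, 3), Mul(5, Rational(-1, 6))) = Mul(Rational(-1, 3), Rational(-5, 6)) = Rational(5, 18) ≈ 0.27778)
Function('M')(W) = Rational(3, 5) (Function('M')(W) = Add(-3, Pow(Rational(5, 18), -1)) = Add(-3, Rational(18, 5)) = Rational(3, 5))
Mul(Add(Pow(Add(1, 0), Rational(1, 2)), Function('M')(a)), -12) = Mul(Add(Pow(Add(1, 0), Rational(1, 2)), Rational(3, 5)), -12) = Mul(Add(Pow(1, Rational(1, 2)), Rational(3, 5)), -12) = Mul(Add(1, Rational(3, 5)), -12) = Mul(Rational(8, 5), -12) = Rational(-96, 5)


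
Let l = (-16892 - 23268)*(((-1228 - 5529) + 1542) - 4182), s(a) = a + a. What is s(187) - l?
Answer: -377383146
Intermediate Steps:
s(a) = 2*a
l = 377383520 (l = -40160*((-6757 + 1542) - 4182) = -40160*(-5215 - 4182) = -40160*(-9397) = 377383520)
s(187) - l = 2*187 - 1*377383520 = 374 - 377383520 = -377383146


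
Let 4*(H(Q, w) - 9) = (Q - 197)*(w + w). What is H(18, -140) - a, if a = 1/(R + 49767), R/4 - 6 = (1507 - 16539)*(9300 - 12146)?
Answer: 2146351776580/171174079 ≈ 12539.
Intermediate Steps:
H(Q, w) = 9 + w*(-197 + Q)/2 (H(Q, w) = 9 + ((Q - 197)*(w + w))/4 = 9 + ((-197 + Q)*(2*w))/4 = 9 + (2*w*(-197 + Q))/4 = 9 + w*(-197 + Q)/2)
R = 171124312 (R = 24 + 4*((1507 - 16539)*(9300 - 12146)) = 24 + 4*(-15032*(-2846)) = 24 + 4*42781072 = 24 + 171124288 = 171124312)
a = 1/171174079 (a = 1/(171124312 + 49767) = 1/171174079 ≈ 5.8420e-9)
H(18, -140) - a = (9 - 197/2*(-140) + (½)*18*(-140)) - 1*1/171174079 = (9 + 13790 - 1260) - 1/171174079 = 12539 - 1/171174079 = 2146351776580/171174079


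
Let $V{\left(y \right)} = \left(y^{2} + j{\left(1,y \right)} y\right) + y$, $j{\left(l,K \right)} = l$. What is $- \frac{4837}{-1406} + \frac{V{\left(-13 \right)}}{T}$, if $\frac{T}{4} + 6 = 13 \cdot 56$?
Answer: $\frac{372903}{106856} \approx 3.4898$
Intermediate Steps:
$V{\left(y \right)} = y^{2} + 2 y$ ($V{\left(y \right)} = \left(y^{2} + 1 y\right) + y = \left(y^{2} + y\right) + y = \left(y + y^{2}\right) + y = y^{2} + 2 y$)
$T = 2888$ ($T = -24 + 4 \cdot 13 \cdot 56 = -24 + 4 \cdot 728 = -24 + 2912 = 2888$)
$- \frac{4837}{-1406} + \frac{V{\left(-13 \right)}}{T} = - \frac{4837}{-1406} + \frac{\left(-13\right) \left(2 - 13\right)}{2888} = \left(-4837\right) \left(- \frac{1}{1406}\right) + \left(-13\right) \left(-11\right) \frac{1}{2888} = \frac{4837}{1406} + 143 \cdot \frac{1}{2888} = \frac{4837}{1406} + \frac{143}{2888} = \frac{372903}{106856}$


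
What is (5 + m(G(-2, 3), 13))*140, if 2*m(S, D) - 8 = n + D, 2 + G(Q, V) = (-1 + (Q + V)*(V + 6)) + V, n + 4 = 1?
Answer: 1960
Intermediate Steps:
n = -3 (n = -4 + 1 = -3)
G(Q, V) = -3 + V + (6 + V)*(Q + V) (G(Q, V) = -2 + ((-1 + (Q + V)*(V + 6)) + V) = -2 + ((-1 + (Q + V)*(6 + V)) + V) = -2 + ((-1 + (6 + V)*(Q + V)) + V) = -2 + (-1 + V + (6 + V)*(Q + V)) = -3 + V + (6 + V)*(Q + V))
m(S, D) = 5/2 + D/2 (m(S, D) = 4 + (-3 + D)/2 = 4 + (-3/2 + D/2) = 5/2 + D/2)
(5 + m(G(-2, 3), 13))*140 = (5 + (5/2 + (½)*13))*140 = (5 + (5/2 + 13/2))*140 = (5 + 9)*140 = 14*140 = 1960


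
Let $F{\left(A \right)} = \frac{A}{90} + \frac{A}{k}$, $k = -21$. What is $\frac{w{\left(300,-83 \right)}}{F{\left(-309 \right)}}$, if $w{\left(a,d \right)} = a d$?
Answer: $- \frac{5229000}{2369} \approx -2207.3$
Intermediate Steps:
$F{\left(A \right)} = - \frac{23 A}{630}$ ($F{\left(A \right)} = \frac{A}{90} + \frac{A}{-21} = A \frac{1}{90} + A \left(- \frac{1}{21}\right) = \frac{A}{90} - \frac{A}{21} = - \frac{23 A}{630}$)
$\frac{w{\left(300,-83 \right)}}{F{\left(-309 \right)}} = \frac{300 \left(-83\right)}{\left(- \frac{23}{630}\right) \left(-309\right)} = - \frac{24900}{\frac{2369}{210}} = \left(-24900\right) \frac{210}{2369} = - \frac{5229000}{2369}$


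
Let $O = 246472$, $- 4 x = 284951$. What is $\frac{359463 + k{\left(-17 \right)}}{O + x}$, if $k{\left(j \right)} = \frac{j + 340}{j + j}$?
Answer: $\frac{1437814}{700937} \approx 2.0513$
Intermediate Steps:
$x = - \frac{284951}{4}$ ($x = \left(- \frac{1}{4}\right) 284951 = - \frac{284951}{4} \approx -71238.0$)
$k{\left(j \right)} = \frac{340 + j}{2 j}$
$\frac{359463 + k{\left(-17 \right)}}{O + x} = \frac{359463 + \frac{340 - 17}{2 \left(-17\right)}}{246472 - \frac{284951}{4}} = \frac{359463 + \frac{1}{2} \left(- \frac{1}{17}\right) 323}{\frac{700937}{4}} = \left(359463 - \frac{19}{2}\right) \frac{4}{700937} = \frac{718907}{2} \cdot \frac{4}{700937} = \frac{1437814}{700937}$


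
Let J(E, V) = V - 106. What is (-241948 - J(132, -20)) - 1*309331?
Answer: -551153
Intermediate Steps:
J(E, V) = -106 + V
(-241948 - J(132, -20)) - 1*309331 = (-241948 - (-106 - 20)) - 1*309331 = (-241948 - 1*(-126)) - 309331 = (-241948 + 126) - 309331 = -241822 - 309331 = -551153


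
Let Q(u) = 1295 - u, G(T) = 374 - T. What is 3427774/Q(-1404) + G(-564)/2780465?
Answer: 9530808166572/7504475035 ≈ 1270.0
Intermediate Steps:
3427774/Q(-1404) + G(-564)/2780465 = 3427774/(1295 - 1*(-1404)) + (374 - 1*(-564))/2780465 = 3427774/(1295 + 1404) + (374 + 564)*(1/2780465) = 3427774/2699 + 938*(1/2780465) = 3427774*(1/2699) + 938/2780465 = 3427774/2699 + 938/2780465 = 9530808166572/7504475035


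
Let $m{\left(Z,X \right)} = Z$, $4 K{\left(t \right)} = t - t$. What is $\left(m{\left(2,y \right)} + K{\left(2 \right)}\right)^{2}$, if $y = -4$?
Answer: $4$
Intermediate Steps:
$K{\left(t \right)} = 0$ ($K{\left(t \right)} = \frac{t - t}{4} = \frac{1}{4} \cdot 0 = 0$)
$\left(m{\left(2,y \right)} + K{\left(2 \right)}\right)^{2} = \left(2 + 0\right)^{2} = 2^{2} = 4$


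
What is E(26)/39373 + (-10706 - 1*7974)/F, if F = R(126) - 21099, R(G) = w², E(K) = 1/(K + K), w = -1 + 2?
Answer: 19122689189/21597980404 ≈ 0.88539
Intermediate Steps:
w = 1
E(K) = 1/(2*K)
R(G) = 1 (R(G) = 1² = 1)
F = -21098 (F = 1 - 21099 = -21098)
E(26)/39373 + (-10706 - 1*7974)/F = ((½)/26)/39373 + (-10706 - 1*7974)/(-21098) = ((½)*(1/26))*(1/39373) + (-10706 - 7974)*(-1/21098) = (1/52)*(1/39373) - 18680*(-1/21098) = 1/2047396 + 9340/10549 = 19122689189/21597980404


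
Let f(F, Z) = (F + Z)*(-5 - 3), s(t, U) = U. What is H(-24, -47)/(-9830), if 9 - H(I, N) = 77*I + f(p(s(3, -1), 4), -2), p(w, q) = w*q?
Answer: -1809/9830 ≈ -0.18403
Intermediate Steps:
p(w, q) = q*w
f(F, Z) = -8*F - 8*Z (f(F, Z) = (F + Z)*(-8) = -8*F - 8*Z)
H(I, N) = -39 - 77*I (H(I, N) = 9 - (77*I + (-32*(-1) - 8*(-2))) = 9 - (77*I + (-8*(-4) + 16)) = 9 - (77*I + (32 + 16)) = 9 - (77*I + 48) = 9 - (48 + 77*I) = 9 + (-48 - 77*I) = -39 - 77*I)
H(-24, -47)/(-9830) = (-39 - 77*(-24))/(-9830) = (-39 + 1848)*(-1/9830) = 1809*(-1/9830) = -1809/9830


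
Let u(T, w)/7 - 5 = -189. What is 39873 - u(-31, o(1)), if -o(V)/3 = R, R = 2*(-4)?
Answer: 41161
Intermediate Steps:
R = -8
o(V) = 24 (o(V) = -3*(-8) = 24)
u(T, w) = -1288 (u(T, w) = 35 + 7*(-189) = 35 - 1323 = -1288)
39873 - u(-31, o(1)) = 39873 - 1*(-1288) = 39873 + 1288 = 41161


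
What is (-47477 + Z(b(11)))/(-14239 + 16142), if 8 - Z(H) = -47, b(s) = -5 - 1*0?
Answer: -47422/1903 ≈ -24.920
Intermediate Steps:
b(s) = -5 (b(s) = -5 + 0 = -5)
Z(H) = 55 (Z(H) = 8 - 1*(-47) = 8 + 47 = 55)
(-47477 + Z(b(11)))/(-14239 + 16142) = (-47477 + 55)/(-14239 + 16142) = -47422/1903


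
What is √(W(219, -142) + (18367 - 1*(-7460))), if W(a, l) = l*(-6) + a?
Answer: √26898 ≈ 164.01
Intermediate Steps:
W(a, l) = a - 6*l (W(a, l) = -6*l + a = a - 6*l)
√(W(219, -142) + (18367 - 1*(-7460))) = √((219 - 6*(-142)) + (18367 - 1*(-7460))) = √((219 + 852) + (18367 + 7460)) = √(1071 + 25827) = √26898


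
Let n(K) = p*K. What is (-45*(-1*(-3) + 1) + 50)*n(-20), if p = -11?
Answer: -28600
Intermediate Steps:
n(K) = -11*K
(-45*(-1*(-3) + 1) + 50)*n(-20) = (-45*(-1*(-3) + 1) + 50)*(-11*(-20)) = (-45*(3 + 1) + 50)*220 = (-45*4 + 50)*220 = (-180 + 50)*220 = -130*220 = -28600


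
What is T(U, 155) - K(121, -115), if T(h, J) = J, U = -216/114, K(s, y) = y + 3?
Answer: 267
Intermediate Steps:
K(s, y) = 3 + y
U = -36/19 (U = -216*1/114 = -36/19 ≈ -1.8947)
T(U, 155) - K(121, -115) = 155 - (3 - 115) = 155 - 1*(-112) = 155 + 112 = 267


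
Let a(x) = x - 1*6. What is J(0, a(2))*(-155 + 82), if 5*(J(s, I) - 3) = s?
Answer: -219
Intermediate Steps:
a(x) = -6 + x (a(x) = x - 6 = -6 + x)
J(s, I) = 3 + s/5
J(0, a(2))*(-155 + 82) = (3 + (1/5)*0)*(-155 + 82) = (3 + 0)*(-73) = 3*(-73) = -219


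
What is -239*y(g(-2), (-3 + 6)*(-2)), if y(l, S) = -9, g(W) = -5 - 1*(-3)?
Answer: 2151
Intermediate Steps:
g(W) = -2 (g(W) = -5 + 3 = -2)
-239*y(g(-2), (-3 + 6)*(-2)) = -239*(-9) = 2151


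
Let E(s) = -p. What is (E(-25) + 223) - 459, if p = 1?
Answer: -237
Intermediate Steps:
E(s) = -1 (E(s) = -1*1 = -1)
(E(-25) + 223) - 459 = (-1 + 223) - 459 = 222 - 459 = -237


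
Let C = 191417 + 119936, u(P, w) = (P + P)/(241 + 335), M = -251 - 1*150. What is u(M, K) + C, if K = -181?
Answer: 89669263/288 ≈ 3.1135e+5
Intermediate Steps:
M = -401 (M = -251 - 150 = -401)
u(P, w) = P/288 (u(P, w) = (2*P)/576 = (2*P)*(1/576) = P/288)
C = 311353
u(M, K) + C = (1/288)*(-401) + 311353 = -401/288 + 311353 = 89669263/288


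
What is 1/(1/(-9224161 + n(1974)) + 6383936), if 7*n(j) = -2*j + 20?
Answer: 64573055/412230250444473 ≈ 1.5664e-7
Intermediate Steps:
n(j) = 20/7 - 2*j/7 (n(j) = (-2*j + 20)/7 = (20 - 2*j)/7 = 20/7 - 2*j/7)
1/(1/(-9224161 + n(1974)) + 6383936) = 1/(1/(-9224161 + (20/7 - 2/7*1974)) + 6383936) = 1/(1/(-9224161 + (20/7 - 564)) + 6383936) = 1/(1/(-9224161 - 3928/7) + 6383936) = 1/(1/(-64573055/7) + 6383936) = 1/(-7/64573055 + 6383936) = 1/(412230250444473/64573055) = 64573055/412230250444473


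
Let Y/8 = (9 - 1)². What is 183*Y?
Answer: 93696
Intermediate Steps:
Y = 512 (Y = 8*(9 - 1)² = 8*8² = 8*64 = 512)
183*Y = 183*512 = 93696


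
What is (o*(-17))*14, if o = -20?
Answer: 4760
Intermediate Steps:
(o*(-17))*14 = -20*(-17)*14 = 340*14 = 4760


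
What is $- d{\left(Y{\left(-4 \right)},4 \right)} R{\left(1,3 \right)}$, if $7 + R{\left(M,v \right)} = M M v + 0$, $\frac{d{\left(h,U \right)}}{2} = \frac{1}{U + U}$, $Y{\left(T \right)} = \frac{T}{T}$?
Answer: $1$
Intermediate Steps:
$Y{\left(T \right)} = 1$
$d{\left(h,U \right)} = \frac{1}{U}$ ($d{\left(h,U \right)} = \frac{2}{U + U} = \frac{2}{2 U} = 2 \frac{1}{2 U} = \frac{1}{U}$)
$R{\left(M,v \right)} = -7 + v M^{2}$ ($R{\left(M,v \right)} = -7 + \left(M M v + 0\right) = -7 + \left(M^{2} v + 0\right) = -7 + \left(v M^{2} + 0\right) = -7 + v M^{2}$)
$- d{\left(Y{\left(-4 \right)},4 \right)} R{\left(1,3 \right)} = - \frac{1}{4} \left(-7 + 3 \cdot 1^{2}\right) = \left(-1\right) \frac{1}{4} \left(-7 + 3 \cdot 1\right) = - \frac{-7 + 3}{4} = \left(- \frac{1}{4}\right) \left(-4\right) = 1$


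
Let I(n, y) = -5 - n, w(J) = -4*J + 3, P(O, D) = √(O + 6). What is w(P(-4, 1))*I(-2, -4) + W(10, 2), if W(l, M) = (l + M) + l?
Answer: 13 + 12*√2 ≈ 29.971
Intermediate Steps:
W(l, M) = M + 2*l (W(l, M) = (M + l) + l = M + 2*l)
P(O, D) = √(6 + O)
w(J) = 3 - 4*J
w(P(-4, 1))*I(-2, -4) + W(10, 2) = (3 - 4*√(6 - 4))*(-5 - 1*(-2)) + (2 + 2*10) = (3 - 4*√2)*(-5 + 2) + (2 + 20) = (3 - 4*√2)*(-3) + 22 = (-9 + 12*√2) + 22 = 13 + 12*√2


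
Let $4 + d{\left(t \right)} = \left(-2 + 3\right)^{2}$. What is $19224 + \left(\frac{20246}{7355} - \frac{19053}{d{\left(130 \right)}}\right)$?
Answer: $\frac{188124371}{7355} \approx 25578.0$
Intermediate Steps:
$d{\left(t \right)} = -3$ ($d{\left(t \right)} = -4 + \left(-2 + 3\right)^{2} = -4 + 1^{2} = -4 + 1 = -3$)
$19224 + \left(\frac{20246}{7355} - \frac{19053}{d{\left(130 \right)}}\right) = 19224 + \left(\frac{20246}{7355} - \frac{19053}{-3}\right) = 19224 + \left(20246 \cdot \frac{1}{7355} - -6351\right) = 19224 + \left(\frac{20246}{7355} + 6351\right) = 19224 + \frac{46731851}{7355} = \frac{188124371}{7355}$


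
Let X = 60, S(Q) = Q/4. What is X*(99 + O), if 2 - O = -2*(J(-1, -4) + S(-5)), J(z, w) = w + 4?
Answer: 5910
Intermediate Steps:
S(Q) = Q/4 (S(Q) = Q*(¼) = Q/4)
J(z, w) = 4 + w
O = -½ (O = 2 - (-2)*((4 - 4) + (¼)*(-5)) = 2 - (-2)*(0 - 5/4) = 2 - (-2)*(-5)/4 = 2 - 1*5/2 = 2 - 5/2 = -½ ≈ -0.50000)
X*(99 + O) = 60*(99 - ½) = 60*(197/2) = 5910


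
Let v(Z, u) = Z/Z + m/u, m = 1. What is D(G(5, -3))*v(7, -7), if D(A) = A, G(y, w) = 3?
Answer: 18/7 ≈ 2.5714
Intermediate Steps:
v(Z, u) = 1 + 1/u (v(Z, u) = Z/Z + 1/u = 1 + 1/u)
D(G(5, -3))*v(7, -7) = 3*((1 - 7)/(-7)) = 3*(-⅐*(-6)) = 3*(6/7) = 18/7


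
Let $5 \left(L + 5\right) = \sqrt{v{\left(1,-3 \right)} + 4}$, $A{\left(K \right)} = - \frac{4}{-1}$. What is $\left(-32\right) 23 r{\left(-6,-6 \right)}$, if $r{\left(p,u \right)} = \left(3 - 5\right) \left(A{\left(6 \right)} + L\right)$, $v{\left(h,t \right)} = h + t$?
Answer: $-1472 + \frac{1472 \sqrt{2}}{5} \approx -1055.7$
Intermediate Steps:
$A{\left(K \right)} = 4$ ($A{\left(K \right)} = \left(-4\right) \left(-1\right) = 4$)
$L = -5 + \frac{\sqrt{2}}{5}$ ($L = -5 + \frac{\sqrt{\left(1 - 3\right) + 4}}{5} = -5 + \frac{\sqrt{-2 + 4}}{5} = -5 + \frac{\sqrt{2}}{5} \approx -4.7172$)
$r{\left(p,u \right)} = 2 - \frac{2 \sqrt{2}}{5}$ ($r{\left(p,u \right)} = \left(3 - 5\right) \left(4 - \left(5 - \frac{\sqrt{2}}{5}\right)\right) = - 2 \left(-1 + \frac{\sqrt{2}}{5}\right) = 2 - \frac{2 \sqrt{2}}{5}$)
$\left(-32\right) 23 r{\left(-6,-6 \right)} = \left(-32\right) 23 \left(2 - \frac{2 \sqrt{2}}{5}\right) = - 736 \left(2 - \frac{2 \sqrt{2}}{5}\right) = -1472 + \frac{1472 \sqrt{2}}{5}$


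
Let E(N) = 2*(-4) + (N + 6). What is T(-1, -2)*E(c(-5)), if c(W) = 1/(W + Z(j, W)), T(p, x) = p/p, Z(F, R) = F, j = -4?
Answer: -19/9 ≈ -2.1111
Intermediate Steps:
T(p, x) = 1
c(W) = 1/(-4 + W) (c(W) = 1/(W - 4) = 1/(-4 + W))
E(N) = -2 + N (E(N) = -8 + (6 + N) = -2 + N)
T(-1, -2)*E(c(-5)) = 1*(-2 + 1/(-4 - 5)) = 1*(-2 + 1/(-9)) = 1*(-2 - ⅑) = 1*(-19/9) = -19/9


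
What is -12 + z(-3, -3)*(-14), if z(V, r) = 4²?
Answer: -236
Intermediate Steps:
z(V, r) = 16
-12 + z(-3, -3)*(-14) = -12 + 16*(-14) = -12 - 224 = -236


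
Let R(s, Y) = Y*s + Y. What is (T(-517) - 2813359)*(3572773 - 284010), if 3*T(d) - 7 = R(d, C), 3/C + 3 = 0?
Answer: -27755692931702/3 ≈ -9.2519e+12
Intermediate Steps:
C = -1 (C = 3/(-3 + 0) = 3/(-3) = 3*(-⅓) = -1)
R(s, Y) = Y + Y*s
T(d) = 2 - d/3 (T(d) = 7/3 + (-(1 + d))/3 = 7/3 + (-1 - d)/3 = 7/3 + (-⅓ - d/3) = 2 - d/3)
(T(-517) - 2813359)*(3572773 - 284010) = ((2 - ⅓*(-517)) - 2813359)*(3572773 - 284010) = ((2 + 517/3) - 2813359)*3288763 = (523/3 - 2813359)*3288763 = -8439554/3*3288763 = -27755692931702/3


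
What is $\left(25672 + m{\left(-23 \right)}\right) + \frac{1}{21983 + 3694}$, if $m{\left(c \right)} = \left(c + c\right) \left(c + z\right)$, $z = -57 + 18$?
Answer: $\frac{732410749}{25677} \approx 28524.0$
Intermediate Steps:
$z = -39$
$m{\left(c \right)} = 2 c \left(-39 + c\right)$ ($m{\left(c \right)} = \left(c + c\right) \left(c - 39\right) = 2 c \left(-39 + c\right)$)
$\left(25672 + m{\left(-23 \right)}\right) + \frac{1}{21983 + 3694} = \left(25672 + 2 \left(-23\right) \left(-39 - 23\right)\right) + \frac{1}{21983 + 3694} = \left(25672 + 2 \left(-23\right) \left(-62\right)\right) + \frac{1}{25677} = \left(25672 + 2852\right) + \frac{1}{25677} = 28524 + \frac{1}{25677} = \frac{732410749}{25677}$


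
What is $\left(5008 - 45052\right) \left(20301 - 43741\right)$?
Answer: $938631360$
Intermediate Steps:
$\left(5008 - 45052\right) \left(20301 - 43741\right) = \left(-40044\right) \left(-23440\right) = 938631360$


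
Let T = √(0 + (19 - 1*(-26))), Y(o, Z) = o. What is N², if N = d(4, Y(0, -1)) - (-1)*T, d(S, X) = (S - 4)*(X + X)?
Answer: 45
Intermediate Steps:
d(S, X) = 2*X*(-4 + S) (d(S, X) = (-4 + S)*(2*X) = 2*X*(-4 + S))
T = 3*√5 (T = √(0 + (19 + 26)) = √(0 + 45) = √45 = 3*√5 ≈ 6.7082)
N = 3*√5 (N = 2*0*(-4 + 4) - (-1)*3*√5 = 2*0*0 - (-3)*√5 = 0 + 3*√5 = 3*√5 ≈ 6.7082)
N² = (3*√5)² = 45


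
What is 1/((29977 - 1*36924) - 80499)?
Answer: -1/87446 ≈ -1.1436e-5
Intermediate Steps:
1/((29977 - 1*36924) - 80499) = 1/((29977 - 36924) - 80499) = 1/(-6947 - 80499) = 1/(-87446) = -1/87446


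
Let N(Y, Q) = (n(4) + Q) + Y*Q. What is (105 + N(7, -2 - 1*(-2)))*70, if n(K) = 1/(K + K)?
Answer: 29435/4 ≈ 7358.8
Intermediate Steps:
n(K) = 1/(2*K)
N(Y, Q) = 1/8 + Q + Q*Y (N(Y, Q) = ((1/2)/4 + Q) + Y*Q = ((1/2)*(1/4) + Q) + Q*Y = (1/8 + Q) + Q*Y = 1/8 + Q + Q*Y)
(105 + N(7, -2 - 1*(-2)))*70 = (105 + (1/8 + (-2 - 1*(-2)) + (-2 - 1*(-2))*7))*70 = (105 + (1/8 + (-2 + 2) + (-2 + 2)*7))*70 = (105 + (1/8 + 0 + 0*7))*70 = (105 + (1/8 + 0 + 0))*70 = (105 + 1/8)*70 = (841/8)*70 = 29435/4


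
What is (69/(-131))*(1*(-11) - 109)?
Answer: 8280/131 ≈ 63.206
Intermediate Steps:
(69/(-131))*(1*(-11) - 109) = (69*(-1/131))*(-11 - 109) = -69/131*(-120) = 8280/131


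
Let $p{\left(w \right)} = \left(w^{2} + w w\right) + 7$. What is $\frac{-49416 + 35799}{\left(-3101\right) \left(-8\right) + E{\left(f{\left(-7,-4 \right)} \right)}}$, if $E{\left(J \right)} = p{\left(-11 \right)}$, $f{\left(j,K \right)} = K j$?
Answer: $- \frac{13617}{25057} \approx -0.54344$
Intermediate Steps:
$p{\left(w \right)} = 7 + 2 w^{2}$ ($p{\left(w \right)} = \left(w^{2} + w^{2}\right) + 7 = 2 w^{2} + 7 = 7 + 2 w^{2}$)
$E{\left(J \right)} = 249$ ($E{\left(J \right)} = 7 + 2 \left(-11\right)^{2} = 7 + 2 \cdot 121 = 7 + 242 = 249$)
$\frac{-49416 + 35799}{\left(-3101\right) \left(-8\right) + E{\left(f{\left(-7,-4 \right)} \right)}} = \frac{-49416 + 35799}{\left(-3101\right) \left(-8\right) + 249} = - \frac{13617}{24808 + 249} = - \frac{13617}{25057}$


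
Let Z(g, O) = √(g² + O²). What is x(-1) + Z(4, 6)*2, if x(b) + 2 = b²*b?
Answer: -3 + 4*√13 ≈ 11.422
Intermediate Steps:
x(b) = -2 + b³ (x(b) = -2 + b²*b = -2 + b³)
Z(g, O) = √(O² + g²)
x(-1) + Z(4, 6)*2 = (-2 + (-1)³) + √(6² + 4²)*2 = (-2 - 1) + √(36 + 16)*2 = -3 + √52*2 = -3 + (2*√13)*2 = -3 + 4*√13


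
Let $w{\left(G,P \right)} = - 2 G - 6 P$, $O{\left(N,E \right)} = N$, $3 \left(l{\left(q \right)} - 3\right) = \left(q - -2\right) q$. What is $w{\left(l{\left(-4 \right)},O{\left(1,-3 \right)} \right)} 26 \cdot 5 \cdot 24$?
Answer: $-54080$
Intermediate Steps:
$l{\left(q \right)} = 3 + \frac{q \left(2 + q\right)}{3}$ ($l{\left(q \right)} = 3 + \frac{\left(q - -2\right) q}{3} = 3 + \frac{\left(q + 2\right) q}{3} = 3 + \frac{\left(2 + q\right) q}{3} = 3 + \frac{q \left(2 + q\right)}{3}$)
$w{\left(G,P \right)} = - 6 P - 2 G$
$w{\left(l{\left(-4 \right)},O{\left(1,-3 \right)} \right)} 26 \cdot 5 \cdot 24 = \left(\left(-6\right) 1 - 2 \left(3 + \frac{\left(-4\right)^{2}}{3} + \frac{2}{3} \left(-4\right)\right)\right) 26 \cdot 5 \cdot 24 = \left(-6 - 2 \left(3 + \frac{1}{3} \cdot 16 - \frac{8}{3}\right)\right) 130 \cdot 24 = \left(-6 - 2 \left(3 + \frac{16}{3} - \frac{8}{3}\right)\right) 130 \cdot 24 = \left(-6 - \frac{34}{3}\right) 130 \cdot 24 = \left(- \frac{52}{3}\right) 130 \cdot 24 = \left(- \frac{6760}{3}\right) 24 = -54080$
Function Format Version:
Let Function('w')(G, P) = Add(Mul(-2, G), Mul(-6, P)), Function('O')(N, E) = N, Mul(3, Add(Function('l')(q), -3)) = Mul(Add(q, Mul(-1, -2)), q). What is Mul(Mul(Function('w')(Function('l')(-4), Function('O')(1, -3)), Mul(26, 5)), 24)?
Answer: -54080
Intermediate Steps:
Function('l')(q) = Add(3, Mul(Rational(1, 3), q, Add(2, q))) (Function('l')(q) = Add(3, Mul(Rational(1, 3), Mul(Add(q, Mul(-1, -2)), q))) = Add(3, Mul(Rational(1, 3), Mul(Add(q, 2), q))) = Add(3, Mul(Rational(1, 3), Mul(Add(2, q), q))) = Add(3, Mul(Rational(1, 3), Mul(q, Add(2, q)))) = Add(3, Mul(Rational(1, 3), q, Add(2, q))))
Function('w')(G, P) = Add(Mul(-6, P), Mul(-2, G))
Mul(Mul(Function('w')(Function('l')(-4), Function('O')(1, -3)), Mul(26, 5)), 24) = Mul(Mul(Add(Mul(-6, 1), Mul(-2, Add(3, Mul(Rational(1, 3), Pow(-4, 2)), Mul(Rational(2, 3), -4)))), Mul(26, 5)), 24) = Mul(Mul(Add(-6, Mul(-2, Add(3, Mul(Rational(1, 3), 16), Rational(-8, 3)))), 130), 24) = Mul(Mul(Add(-6, Mul(-2, Add(3, Rational(16, 3), Rational(-8, 3)))), 130), 24) = Mul(Mul(Add(-6, Mul(-2, Rational(17, 3))), 130), 24) = Mul(Mul(Add(-6, Rational(-34, 3)), 130), 24) = Mul(Mul(Rational(-52, 3), 130), 24) = Mul(Rational(-6760, 3), 24) = -54080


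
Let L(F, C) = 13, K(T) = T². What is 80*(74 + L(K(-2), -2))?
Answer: 6960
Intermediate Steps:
80*(74 + L(K(-2), -2)) = 80*(74 + 13) = 80*87 = 6960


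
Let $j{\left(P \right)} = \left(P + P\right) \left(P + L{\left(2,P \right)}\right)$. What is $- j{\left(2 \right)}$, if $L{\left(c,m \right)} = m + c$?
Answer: $-24$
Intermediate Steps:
$L{\left(c,m \right)} = c + m$
$j{\left(P \right)} = 2 P \left(2 + 2 P\right)$ ($j{\left(P \right)} = \left(P + P\right) \left(P + \left(2 + P\right)\right) = 2 P \left(2 + 2 P\right)$)
$- j{\left(2 \right)} = - 4 \cdot 2 \left(1 + 2\right) = - 4 \cdot 2 \cdot 3 = \left(-1\right) 24 = -24$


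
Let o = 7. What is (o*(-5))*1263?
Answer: -44205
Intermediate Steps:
(o*(-5))*1263 = (7*(-5))*1263 = -35*1263 = -44205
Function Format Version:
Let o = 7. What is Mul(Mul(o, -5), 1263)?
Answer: -44205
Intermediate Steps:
Mul(Mul(o, -5), 1263) = Mul(Mul(7, -5), 1263) = Mul(-35, 1263) = -44205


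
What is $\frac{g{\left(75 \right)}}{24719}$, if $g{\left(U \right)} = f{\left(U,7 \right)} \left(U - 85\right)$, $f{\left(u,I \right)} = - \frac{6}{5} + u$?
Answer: $- \frac{738}{24719} \approx -0.029856$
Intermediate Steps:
$f{\left(u,I \right)} = - \frac{6}{5} + u$ ($f{\left(u,I \right)} = \left(-6\right) \frac{1}{5} + u = - \frac{6}{5} + u$)
$g{\left(U \right)} = \left(-85 + U\right) \left(- \frac{6}{5} + U\right)$ ($g{\left(U \right)} = \left(- \frac{6}{5} + U\right) \left(U - 85\right) = \left(- \frac{6}{5} + U\right) \left(-85 + U\right) = \left(-85 + U\right) \left(- \frac{6}{5} + U\right)$)
$\frac{g{\left(75 \right)}}{24719} = \frac{\frac{1}{5} \left(-85 + 75\right) \left(-6 + 5 \cdot 75\right)}{24719} = \frac{1}{5} \left(-10\right) \left(-6 + 375\right) \frac{1}{24719} = \frac{1}{5} \left(-10\right) 369 \cdot \frac{1}{24719} = \left(-738\right) \frac{1}{24719} = - \frac{738}{24719}$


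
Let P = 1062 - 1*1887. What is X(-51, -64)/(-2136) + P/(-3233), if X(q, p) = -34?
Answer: 936061/3452844 ≈ 0.27110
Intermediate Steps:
P = -825 (P = 1062 - 1887 = -825)
X(-51, -64)/(-2136) + P/(-3233) = -34/(-2136) - 825/(-3233) = -34*(-1/2136) - 825*(-1/3233) = 17/1068 + 825/3233 = 936061/3452844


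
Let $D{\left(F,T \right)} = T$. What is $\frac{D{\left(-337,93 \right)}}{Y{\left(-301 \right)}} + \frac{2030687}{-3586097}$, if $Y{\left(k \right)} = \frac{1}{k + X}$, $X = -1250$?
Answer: $- \frac{517271420258}{3586097} \approx -1.4424 \cdot 10^{5}$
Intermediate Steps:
$Y{\left(k \right)} = \frac{1}{-1250 + k}$ ($Y{\left(k \right)} = \frac{1}{k - 1250} = \frac{1}{-1250 + k}$)
$\frac{D{\left(-337,93 \right)}}{Y{\left(-301 \right)}} + \frac{2030687}{-3586097} = \frac{93}{\frac{1}{-1250 - 301}} + \frac{2030687}{-3586097} = \frac{93}{\frac{1}{-1551}} + 2030687 \left(- \frac{1}{3586097}\right) = \frac{93}{- \frac{1}{1551}} - \frac{2030687}{3586097} = 93 \left(-1551\right) - \frac{2030687}{3586097} = -144243 - \frac{2030687}{3586097} = - \frac{517271420258}{3586097}$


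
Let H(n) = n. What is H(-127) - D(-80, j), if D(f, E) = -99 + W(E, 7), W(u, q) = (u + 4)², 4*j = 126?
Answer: -5153/4 ≈ -1288.3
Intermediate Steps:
j = 63/2 (j = (¼)*126 = 63/2 ≈ 31.500)
W(u, q) = (4 + u)²
D(f, E) = -99 + (4 + E)²
H(-127) - D(-80, j) = -127 - (-99 + (4 + 63/2)²) = -127 - (-99 + (71/2)²) = -127 - (-99 + 5041/4) = -127 - 1*4645/4 = -127 - 4645/4 = -5153/4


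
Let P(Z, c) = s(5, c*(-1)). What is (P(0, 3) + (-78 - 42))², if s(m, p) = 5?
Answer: 13225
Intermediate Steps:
P(Z, c) = 5
(P(0, 3) + (-78 - 42))² = (5 + (-78 - 42))² = (5 - 120)² = (-115)² = 13225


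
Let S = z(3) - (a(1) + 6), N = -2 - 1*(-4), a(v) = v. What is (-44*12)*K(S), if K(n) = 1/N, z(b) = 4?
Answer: -264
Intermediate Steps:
N = 2 (N = -2 + 4 = 2)
S = -3 (S = 4 - (1 + 6) = 4 - 1*7 = 4 - 7 = -3)
K(n) = ½ (K(n) = 1/2 = ½)
(-44*12)*K(S) = -44*12*(½) = -528*½ = -264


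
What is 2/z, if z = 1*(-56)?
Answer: -1/28 ≈ -0.035714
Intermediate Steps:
z = -56
2/z = 2/(-56) = 2*(-1/56) = -1/28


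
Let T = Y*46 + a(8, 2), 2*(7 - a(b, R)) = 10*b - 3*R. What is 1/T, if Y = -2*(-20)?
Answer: 1/1810 ≈ 0.00055249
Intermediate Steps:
a(b, R) = 7 - 5*b + 3*R/2 (a(b, R) = 7 - (10*b - 3*R)/2 = 7 - (-3*R + 10*b)/2 = 7 + (-5*b + 3*R/2) = 7 - 5*b + 3*R/2)
Y = 40
T = 1810 (T = 40*46 + (7 - 5*8 + (3/2)*2) = 1840 + (7 - 40 + 3) = 1840 - 30 = 1810)
1/T = 1/1810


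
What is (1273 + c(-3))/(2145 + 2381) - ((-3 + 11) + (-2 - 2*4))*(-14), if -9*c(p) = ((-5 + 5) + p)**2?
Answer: -62728/2263 ≈ -27.719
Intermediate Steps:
c(p) = -p**2/9 (c(p) = -((-5 + 5) + p)**2/9 = -(0 + p)**2/9 = -p**2/9)
(1273 + c(-3))/(2145 + 2381) - ((-3 + 11) + (-2 - 2*4))*(-14) = (1273 - 1/9*(-3)**2)/(2145 + 2381) - ((-3 + 11) + (-2 - 2*4))*(-14) = (1273 - 1/9*9)/4526 - (8 + (-2 - 8))*(-14) = (1273 - 1)*(1/4526) - (8 - 10)*(-14) = 1272*(1/4526) - (-2)*(-14) = 636/2263 - 1*28 = 636/2263 - 28 = -62728/2263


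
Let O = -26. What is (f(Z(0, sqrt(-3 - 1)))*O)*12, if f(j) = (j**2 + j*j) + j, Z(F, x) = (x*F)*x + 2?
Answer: -3120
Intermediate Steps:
Z(F, x) = 2 + F*x**2 (Z(F, x) = (F*x)*x + 2 = F*x**2 + 2 = 2 + F*x**2)
f(j) = j + 2*j**2 (f(j) = (j**2 + j**2) + j = 2*j**2 + j = j + 2*j**2)
(f(Z(0, sqrt(-3 - 1)))*O)*12 = (((2 + 0*(sqrt(-3 - 1))**2)*(1 + 2*(2 + 0*(sqrt(-3 - 1))**2)))*(-26))*12 = (((2 + 0*(sqrt(-4))**2)*(1 + 2*(2 + 0*(sqrt(-4))**2)))*(-26))*12 = (((2 + 0*(2*I)**2)*(1 + 2*(2 + 0*(2*I)**2)))*(-26))*12 = (((2 + 0*(-4))*(1 + 2*(2 + 0*(-4))))*(-26))*12 = (((2 + 0)*(1 + 2*(2 + 0)))*(-26))*12 = ((2*(1 + 2*2))*(-26))*12 = ((2*(1 + 4))*(-26))*12 = ((2*5)*(-26))*12 = (10*(-26))*12 = -260*12 = -3120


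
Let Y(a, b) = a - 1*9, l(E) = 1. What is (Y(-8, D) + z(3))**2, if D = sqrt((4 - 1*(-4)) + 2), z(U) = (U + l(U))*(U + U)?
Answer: 49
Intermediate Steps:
z(U) = 2*U*(1 + U) (z(U) = (U + 1)*(U + U) = (1 + U)*(2*U) = 2*U*(1 + U))
D = sqrt(10) (D = sqrt((4 + 4) + 2) = sqrt(8 + 2) = sqrt(10) ≈ 3.1623)
Y(a, b) = -9 + a (Y(a, b) = a - 9 = -9 + a)
(Y(-8, D) + z(3))**2 = ((-9 - 8) + 2*3*(1 + 3))**2 = (-17 + 2*3*4)**2 = (-17 + 24)**2 = 7**2 = 49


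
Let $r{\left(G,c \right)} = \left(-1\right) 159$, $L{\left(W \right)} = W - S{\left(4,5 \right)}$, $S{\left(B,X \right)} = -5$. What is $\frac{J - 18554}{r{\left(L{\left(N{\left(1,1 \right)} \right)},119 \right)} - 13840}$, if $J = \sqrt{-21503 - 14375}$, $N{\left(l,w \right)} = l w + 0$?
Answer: $\frac{18554}{13999} - \frac{i \sqrt{35878}}{13999} \approx 1.3254 - 0.013531 i$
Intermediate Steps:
$N{\left(l,w \right)} = l w$
$L{\left(W \right)} = 5 + W$ ($L{\left(W \right)} = W - -5 = W + 5 = 5 + W$)
$r{\left(G,c \right)} = -159$
$J = i \sqrt{35878}$ ($J = \sqrt{-35878} = i \sqrt{35878} \approx 189.41 i$)
$\frac{J - 18554}{r{\left(L{\left(N{\left(1,1 \right)} \right)},119 \right)} - 13840} = \frac{i \sqrt{35878} - 18554}{-159 - 13840} = \frac{-18554 + i \sqrt{35878}}{-13999} = \left(-18554 + i \sqrt{35878}\right) \left(- \frac{1}{13999}\right) = \frac{18554}{13999} - \frac{i \sqrt{35878}}{13999}$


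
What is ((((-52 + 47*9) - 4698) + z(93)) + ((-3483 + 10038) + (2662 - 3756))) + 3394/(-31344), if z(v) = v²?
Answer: 153317479/15672 ≈ 9782.9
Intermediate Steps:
((((-52 + 47*9) - 4698) + z(93)) + ((-3483 + 10038) + (2662 - 3756))) + 3394/(-31344) = ((((-52 + 47*9) - 4698) + 93²) + ((-3483 + 10038) + (2662 - 3756))) + 3394/(-31344) = ((((-52 + 423) - 4698) + 8649) + (6555 - 1094)) + 3394*(-1/31344) = (((371 - 4698) + 8649) + 5461) - 1697/15672 = ((-4327 + 8649) + 5461) - 1697/15672 = (4322 + 5461) - 1697/15672 = 9783 - 1697/15672 = 153317479/15672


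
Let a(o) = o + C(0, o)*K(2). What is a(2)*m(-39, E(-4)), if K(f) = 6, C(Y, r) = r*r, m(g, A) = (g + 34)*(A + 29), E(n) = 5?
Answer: -4420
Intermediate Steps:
m(g, A) = (29 + A)*(34 + g) (m(g, A) = (34 + g)*(29 + A) = (29 + A)*(34 + g))
C(Y, r) = r²
a(o) = o + 6*o² (a(o) = o + o²*6 = o + 6*o²)
a(2)*m(-39, E(-4)) = (2*(1 + 6*2))*(986 + 29*(-39) + 34*5 + 5*(-39)) = (2*(1 + 12))*(986 - 1131 + 170 - 195) = (2*13)*(-170) = 26*(-170) = -4420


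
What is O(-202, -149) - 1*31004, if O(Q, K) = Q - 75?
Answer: -31281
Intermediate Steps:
O(Q, K) = -75 + Q
O(-202, -149) - 1*31004 = (-75 - 202) - 1*31004 = -277 - 31004 = -31281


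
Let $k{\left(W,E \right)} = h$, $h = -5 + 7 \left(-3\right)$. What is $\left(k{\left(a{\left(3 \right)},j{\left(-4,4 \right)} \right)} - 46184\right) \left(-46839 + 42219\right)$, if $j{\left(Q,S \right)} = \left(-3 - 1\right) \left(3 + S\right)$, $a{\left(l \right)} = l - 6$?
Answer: $213490200$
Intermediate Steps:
$a{\left(l \right)} = -6 + l$ ($a{\left(l \right)} = l - 6 = -6 + l$)
$j{\left(Q,S \right)} = -12 - 4 S$ ($j{\left(Q,S \right)} = - 4 \left(3 + S\right) = -12 - 4 S$)
$h = -26$ ($h = -5 - 21 = -26$)
$k{\left(W,E \right)} = -26$
$\left(k{\left(a{\left(3 \right)},j{\left(-4,4 \right)} \right)} - 46184\right) \left(-46839 + 42219\right) = \left(-26 - 46184\right) \left(-46839 + 42219\right) = \left(-46210\right) \left(-4620\right) = 213490200$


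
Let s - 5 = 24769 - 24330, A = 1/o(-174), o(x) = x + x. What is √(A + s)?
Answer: √13442457/174 ≈ 21.071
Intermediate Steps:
o(x) = 2*x
A = -1/348 (A = 1/(2*(-174)) = 1/(-348) = -1/348 ≈ -0.0028736)
s = 444 (s = 5 + (24769 - 24330) = 5 + 439 = 444)
√(A + s) = √(-1/348 + 444) = √(154511/348) = √13442457/174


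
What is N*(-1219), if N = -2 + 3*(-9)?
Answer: 35351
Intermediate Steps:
N = -29 (N = -2 - 27 = -29)
N*(-1219) = -29*(-1219) = 35351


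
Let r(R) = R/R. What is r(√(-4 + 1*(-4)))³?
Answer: 1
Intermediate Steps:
r(R) = 1
r(√(-4 + 1*(-4)))³ = 1³ = 1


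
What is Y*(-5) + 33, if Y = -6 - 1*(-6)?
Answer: 33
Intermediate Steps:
Y = 0 (Y = -6 + 6 = 0)
Y*(-5) + 33 = 0*(-5) + 33 = 0 + 33 = 33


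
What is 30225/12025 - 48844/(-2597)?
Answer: 2048749/96089 ≈ 21.321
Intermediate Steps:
30225/12025 - 48844/(-2597) = 30225*(1/12025) - 48844*(-1/2597) = 93/37 + 48844/2597 = 2048749/96089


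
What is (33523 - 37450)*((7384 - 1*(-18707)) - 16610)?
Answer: -37231887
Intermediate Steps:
(33523 - 37450)*((7384 - 1*(-18707)) - 16610) = -3927*((7384 + 18707) - 16610) = -3927*(26091 - 16610) = -3927*9481 = -37231887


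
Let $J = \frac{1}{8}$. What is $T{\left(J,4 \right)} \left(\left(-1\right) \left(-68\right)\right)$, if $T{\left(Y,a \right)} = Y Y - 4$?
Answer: $- \frac{4335}{16} \approx -270.94$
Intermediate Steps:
$J = \frac{1}{8} \approx 0.125$
$T{\left(Y,a \right)} = -4 + Y^{2}$ ($T{\left(Y,a \right)} = Y^{2} - 4 = -4 + Y^{2}$)
$T{\left(J,4 \right)} \left(\left(-1\right) \left(-68\right)\right) = \left(-4 + \left(\frac{1}{8}\right)^{2}\right) \left(\left(-1\right) \left(-68\right)\right) = \left(-4 + \frac{1}{64}\right) 68 = \left(- \frac{255}{64}\right) 68 = - \frac{4335}{16}$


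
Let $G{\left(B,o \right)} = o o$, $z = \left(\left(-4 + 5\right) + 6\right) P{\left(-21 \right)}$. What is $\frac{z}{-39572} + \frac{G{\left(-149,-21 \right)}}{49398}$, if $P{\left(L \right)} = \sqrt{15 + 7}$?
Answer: $\frac{147}{16466} - \frac{7 \sqrt{22}}{39572} \approx 0.0080978$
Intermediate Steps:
$P{\left(L \right)} = \sqrt{22}$
$z = 7 \sqrt{22}$ ($z = \left(\left(-4 + 5\right) + 6\right) \sqrt{22} = \left(1 + 6\right) \sqrt{22} = 7 \sqrt{22} \approx 32.833$)
$G{\left(B,o \right)} = o^{2}$
$\frac{z}{-39572} + \frac{G{\left(-149,-21 \right)}}{49398} = \frac{7 \sqrt{22}}{-39572} + \frac{\left(-21\right)^{2}}{49398} = 7 \sqrt{22} \left(- \frac{1}{39572}\right) + 441 \cdot \frac{1}{49398} = - \frac{7 \sqrt{22}}{39572} + \frac{147}{16466} = \frac{147}{16466} - \frac{7 \sqrt{22}}{39572}$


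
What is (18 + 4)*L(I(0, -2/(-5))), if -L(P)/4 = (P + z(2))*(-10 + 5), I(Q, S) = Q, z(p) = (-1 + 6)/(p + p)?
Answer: 550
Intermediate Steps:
z(p) = 5/(2*p) (z(p) = 5/((2*p)) = 5*(1/(2*p)) = 5/(2*p))
L(P) = 25 + 20*P (L(P) = -4*(P + (5/2)/2)*(-10 + 5) = -4*(P + (5/2)*(1/2))*(-5) = -4*(P + 5/4)*(-5) = -4*(5/4 + P)*(-5) = -4*(-25/4 - 5*P) = 25 + 20*P)
(18 + 4)*L(I(0, -2/(-5))) = (18 + 4)*(25 + 20*0) = 22*(25 + 0) = 22*25 = 550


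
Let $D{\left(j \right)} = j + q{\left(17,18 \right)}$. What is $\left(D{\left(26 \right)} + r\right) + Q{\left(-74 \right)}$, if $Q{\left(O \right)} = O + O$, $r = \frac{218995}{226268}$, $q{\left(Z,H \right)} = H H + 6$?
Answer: $\frac{6754677}{32324} \approx 208.97$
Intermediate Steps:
$q{\left(Z,H \right)} = 6 + H^{2}$ ($q{\left(Z,H \right)} = H^{2} + 6 = 6 + H^{2}$)
$D{\left(j \right)} = 330 + j$ ($D{\left(j \right)} = j + \left(6 + 18^{2}\right) = j + \left(6 + 324\right) = j + 330 = 330 + j$)
$r = \frac{31285}{32324}$ ($r = 218995 \cdot \frac{1}{226268} = \frac{31285}{32324} \approx 0.96786$)
$Q{\left(O \right)} = 2 O$
$\left(D{\left(26 \right)} + r\right) + Q{\left(-74 \right)} = \left(\left(330 + 26\right) + \frac{31285}{32324}\right) + 2 \left(-74\right) = \left(356 + \frac{31285}{32324}\right) - 148 = \frac{11538629}{32324} - 148 = \frac{6754677}{32324}$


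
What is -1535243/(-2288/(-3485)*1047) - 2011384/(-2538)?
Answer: -1460129014361/1013311728 ≈ -1440.9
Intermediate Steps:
-1535243/(-2288/(-3485)*1047) - 2011384/(-2538) = -1535243/(-2288*(-1/3485)*1047) - 2011384*(-1/2538) = -1535243/((2288/3485)*1047) + 1005692/1269 = -1535243/2395536/3485 + 1005692/1269 = -1535243*3485/2395536 + 1005692/1269 = -5350321855/2395536 + 1005692/1269 = -1460129014361/1013311728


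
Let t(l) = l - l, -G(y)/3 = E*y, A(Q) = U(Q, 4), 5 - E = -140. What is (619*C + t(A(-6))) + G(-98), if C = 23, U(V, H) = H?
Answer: 56867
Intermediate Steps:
E = 145 (E = 5 - 1*(-140) = 5 + 140 = 145)
A(Q) = 4
G(y) = -435*y
t(l) = 0
(619*C + t(A(-6))) + G(-98) = (619*23 + 0) - 435*(-98) = (14237 + 0) + 42630 = 14237 + 42630 = 56867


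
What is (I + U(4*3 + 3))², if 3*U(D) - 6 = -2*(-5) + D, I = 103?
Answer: 115600/9 ≈ 12844.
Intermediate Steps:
U(D) = 16/3 + D/3 (U(D) = 2 + (-2*(-5) + D)/3 = 2 + (10 + D)/3 = 2 + (10/3 + D/3) = 16/3 + D/3)
(I + U(4*3 + 3))² = (103 + (16/3 + (4*3 + 3)/3))² = (103 + (16/3 + (12 + 3)/3))² = (103 + (16/3 + (⅓)*15))² = (103 + (16/3 + 5))² = (103 + 31/3)² = (340/3)² = 115600/9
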